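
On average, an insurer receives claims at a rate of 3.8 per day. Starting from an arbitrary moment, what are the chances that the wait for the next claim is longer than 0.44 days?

0.1879

The wait for the next event is exponential with rate λ = 3.8 per day.
P(T > 0.44) = e^(−λt) = e^(−3.8 × 0.44) = e^(−1.672) ≈ 0.1879.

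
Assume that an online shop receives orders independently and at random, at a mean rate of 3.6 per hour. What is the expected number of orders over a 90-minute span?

E[N] = λt = 3.6 × 1.5 = 5.4 (a 90-minute span = 1.5 hours).

5.4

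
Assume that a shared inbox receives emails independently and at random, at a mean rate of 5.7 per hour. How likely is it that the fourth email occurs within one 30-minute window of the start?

Over the interval, μ = 5.7 × 0.5 = 2.85 (a 30-minute window = 0.5 hours).
The fourth arrival falls in the interval iff at least 4 events occur there: P(S_4 ≤ t) = P(N ≥ 4) = 1 − P(N ≤ 3) ≈ 0.3192.

0.3192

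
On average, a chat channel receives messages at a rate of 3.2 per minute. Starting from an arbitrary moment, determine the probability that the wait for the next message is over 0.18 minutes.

The wait for the next event is exponential with rate λ = 3.2 per minute.
P(T > 0.18) = e^(−λt) = e^(−3.2 × 0.18) = e^(−0.576) ≈ 0.5621.

0.5621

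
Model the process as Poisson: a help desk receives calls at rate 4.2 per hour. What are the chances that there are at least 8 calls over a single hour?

0.0639

With mean μ = 4.2 per hour,
P(N ≥ 8) = 1 − P(N ≤ 7) = 1 − Σ_{j=0}^{7} e^(−μ) μ^j/j! ≈ 0.0639.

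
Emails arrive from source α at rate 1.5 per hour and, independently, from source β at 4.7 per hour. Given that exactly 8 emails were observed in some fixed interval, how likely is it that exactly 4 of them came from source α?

0.0792

Given the total, each event is independently from source α with probability p = λ_α/(λ_α+λ_β) = 1.5/6.2 ≈ 0.2419.
So K ~ Binomial(8, 1.5/6.2): P(K = 4) = C(8,4) · (1.5/6.2)^4 · (4.7/6.2)^4 ≈ 0.0792.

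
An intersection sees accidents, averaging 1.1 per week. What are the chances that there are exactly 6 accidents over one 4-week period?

0.1237

Over the interval, μ = 1.1 × 4 = 4.4 (a 4-week period = 4 weeks).
P(N = 6) = e^(−μ) μ^6/6! = e^(−4.4) · 4.4^6/720 ≈ 0.1237.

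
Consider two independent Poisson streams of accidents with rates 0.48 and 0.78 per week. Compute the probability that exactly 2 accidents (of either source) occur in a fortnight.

Independent Poisson processes superpose: combined rate λ = 0.48 + 0.78 = 1.26 per week.
Over the interval, μ = 1.26 × 2 = 2.52 (a fortnight = 2 weeks).
P(N = 2) = e^(−2.52) · 2.52^2/2! ≈ 0.2555.

0.2555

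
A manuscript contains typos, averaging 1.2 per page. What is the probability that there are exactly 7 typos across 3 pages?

Over the interval, μ = 1.2 × 3 = 3.6 (3 pages).
P(N = 7) = e^(−μ) μ^7/7! = e^(−3.6) · 3.6^7/5040 ≈ 0.0425.

0.0425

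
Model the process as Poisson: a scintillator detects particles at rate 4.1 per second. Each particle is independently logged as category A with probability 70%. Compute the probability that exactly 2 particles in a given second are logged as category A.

Thinning: the particles that are logged as category A themselves form a Poisson process with rate 0.7 × 4.1 = 2.87 per second.
So μ = 2.87.
P(N = 2) = e^(−2.87) · 2.87^2/2! ≈ 0.2335.

0.2335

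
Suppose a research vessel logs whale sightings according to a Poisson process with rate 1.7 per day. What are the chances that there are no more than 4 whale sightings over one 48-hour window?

0.7442

Over the interval, μ = 1.7 × 2 = 3.4 (a 48-hour window = 2 days).
P(N ≤ 4) = Σ_{j=0}^{4} e^(−μ) μ^j/j! ≈ 0.7442.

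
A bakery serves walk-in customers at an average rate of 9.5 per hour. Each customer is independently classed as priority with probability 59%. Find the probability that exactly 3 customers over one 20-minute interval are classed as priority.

Thinning: the customers that are classed as priority themselves form a Poisson process with rate 0.59 × 9.5 = 5.605 per hour.
Over the interval, μ = 5.605 × 1/3 ≈ 1.86833 (a 20-minute interval = 1/3 hours).
P(N = 3) = e^(−1.86833) · 1.86833^3/3! ≈ 0.1678.

0.1678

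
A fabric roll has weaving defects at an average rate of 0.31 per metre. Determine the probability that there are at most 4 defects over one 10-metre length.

Over the interval, μ = 0.31 × 10 = 3.1 (a 10-metre length = 10 metres).
P(N ≤ 4) = Σ_{j=0}^{4} e^(−μ) μ^j/j! ≈ 0.7982.

0.7982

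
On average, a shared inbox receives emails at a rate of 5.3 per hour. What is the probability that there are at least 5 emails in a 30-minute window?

Over the interval, μ = 5.3 × 0.5 = 2.65 (a 30-minute window = 0.5 hours).
P(N ≥ 5) = 1 − P(N ≤ 4) = 1 − Σ_{j=0}^{4} e^(−μ) μ^j/j! ≈ 0.1297.

0.1297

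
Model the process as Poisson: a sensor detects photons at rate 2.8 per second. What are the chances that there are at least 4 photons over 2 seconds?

0.8094

Over the interval, μ = 2.8 × 2 = 5.6 (2 seconds).
P(N ≥ 4) = 1 − P(N ≤ 3) = 1 − Σ_{j=0}^{3} e^(−μ) μ^j/j! ≈ 0.8094.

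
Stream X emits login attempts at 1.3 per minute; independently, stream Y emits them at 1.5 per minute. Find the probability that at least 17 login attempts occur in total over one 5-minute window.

Independent Poisson processes superpose: combined rate λ = 1.3 + 1.5 = 2.8 per minute.
Over the interval, μ = 2.8 × 5 = 14 (a 5-minute window = 5 minutes).
P(N ≥ 17) = 1 − P(N ≤ 16) ≈ 0.2441.

0.2441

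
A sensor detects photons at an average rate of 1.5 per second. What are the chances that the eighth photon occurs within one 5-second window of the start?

Over the interval, μ = 1.5 × 5 = 7.5 (a 5-second window = 5 seconds).
The eighth arrival falls in the interval iff at least 8 events occur there: P(S_8 ≤ t) = P(N ≥ 8) = 1 − P(N ≤ 7) ≈ 0.4754.

0.4754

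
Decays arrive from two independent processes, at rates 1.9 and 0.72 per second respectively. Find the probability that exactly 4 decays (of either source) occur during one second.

0.1429

Independent Poisson processes superpose: combined rate λ = 1.9 + 0.72 = 2.62 per second.
So μ = 2.62.
P(N = 4) = e^(−2.62) · 2.62^4/4! ≈ 0.1429.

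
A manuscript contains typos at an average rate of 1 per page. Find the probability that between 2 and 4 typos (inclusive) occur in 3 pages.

0.6161

Over the interval, μ = 1 × 3 = 3 (3 pages).
P(2 ≤ N ≤ 4) = Σ_{j=2}^{4} e^(−3) · 3^j/j! ≈ 0.6161.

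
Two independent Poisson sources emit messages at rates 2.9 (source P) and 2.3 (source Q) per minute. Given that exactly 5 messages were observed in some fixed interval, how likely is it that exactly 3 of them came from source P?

0.3393

Given the total, each event is independently from source P with probability p = λ_P/(λ_P+λ_Q) = 2.9/5.2 ≈ 0.5577.
So K ~ Binomial(5, 2.9/5.2): P(K = 3) = C(5,3) · (2.9/5.2)^3 · (2.3/5.2)^2 ≈ 0.3393.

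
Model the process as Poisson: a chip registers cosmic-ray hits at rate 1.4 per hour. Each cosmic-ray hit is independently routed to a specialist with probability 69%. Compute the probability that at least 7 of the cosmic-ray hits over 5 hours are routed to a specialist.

Thinning: the cosmic-ray hits that are routed to a specialist themselves form a Poisson process with rate 0.69 × 1.4 = 0.966 per hour.
Over the interval, μ = 0.966 × 5 = 4.83 (5 hours).
P(N ≥ 7) = 1 − P(N ≤ 6) ≈ 0.2134.

0.2134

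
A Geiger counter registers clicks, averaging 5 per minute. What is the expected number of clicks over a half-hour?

E[N] = λt = 5 × 30 = 150 (a half-hour = 30 minutes).

150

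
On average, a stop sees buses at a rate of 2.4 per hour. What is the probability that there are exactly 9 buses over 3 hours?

Over the interval, μ = 2.4 × 3 = 7.2 (3 hours).
P(N = 9) = e^(−μ) μ^9/9! = e^(−7.2) · 7.2^9/362880 ≈ 0.1070.

0.1070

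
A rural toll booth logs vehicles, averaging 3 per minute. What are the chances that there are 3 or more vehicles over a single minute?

0.5768

With mean μ = 3 per minute,
P(N ≥ 3) = 1 − P(N ≤ 2) = 1 − Σ_{j=0}^{2} e^(−μ) μ^j/j! ≈ 0.5768.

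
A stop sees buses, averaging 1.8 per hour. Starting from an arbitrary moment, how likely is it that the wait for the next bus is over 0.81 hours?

The wait for the next event is exponential with rate λ = 1.8 per hour.
P(T > 0.81) = e^(−λt) = e^(−1.8 × 0.81) = e^(−1.458) ≈ 0.2327.

0.2327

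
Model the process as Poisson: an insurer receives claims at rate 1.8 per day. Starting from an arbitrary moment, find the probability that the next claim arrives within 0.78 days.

Inter-arrival times are exponential with rate λ = 1.8 per day.
P(T ≤ 0.78) = 1 − e^(−λt) = 1 − e^(−1.8 × 0.78) = 1 − e^(−1.404) ≈ 0.7544.

0.7544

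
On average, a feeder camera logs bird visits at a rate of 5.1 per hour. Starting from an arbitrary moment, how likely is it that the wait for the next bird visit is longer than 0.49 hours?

The wait for the next event is exponential with rate λ = 5.1 per hour.
P(T > 0.49) = e^(−λt) = e^(−5.1 × 0.49) = e^(−2.499) ≈ 0.0822.

0.0822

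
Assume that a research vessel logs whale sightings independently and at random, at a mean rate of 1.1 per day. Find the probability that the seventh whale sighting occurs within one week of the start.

0.6486

Over the interval, μ = 1.1 × 7 = 7.7 (a week = 7 days).
The seventh arrival falls in the interval iff at least 7 events occur there: P(S_7 ≤ t) = P(N ≥ 7) = 1 − P(N ≤ 6) ≈ 0.6486.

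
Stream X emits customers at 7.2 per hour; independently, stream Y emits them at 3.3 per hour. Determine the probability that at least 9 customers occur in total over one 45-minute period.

Independent Poisson processes superpose: combined rate λ = 7.2 + 3.3 = 10.5 per hour.
Over the interval, μ = 10.5 × 0.75 = 7.875 (a 45-minute period = 0.75 hours).
P(N ≥ 9) = 1 − P(N ≤ 8) ≈ 0.3900.

0.3900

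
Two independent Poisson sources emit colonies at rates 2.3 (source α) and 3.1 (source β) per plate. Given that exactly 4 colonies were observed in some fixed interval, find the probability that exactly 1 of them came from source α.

Given the total, each event is independently from source α with probability p = λ_α/(λ_α+λ_β) = 2.3/5.4 ≈ 0.4259.
So K ~ Binomial(4, 2.3/5.4): P(K = 1) = C(4,1) · (2.3/5.4)^1 · (3.1/5.4)^3 ≈ 0.3223.

0.3223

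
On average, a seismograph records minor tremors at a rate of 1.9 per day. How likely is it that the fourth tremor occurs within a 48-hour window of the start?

0.5265

Over the interval, μ = 1.9 × 2 = 3.8 (a 48-hour window = 2 days).
The fourth arrival falls in the interval iff at least 4 events occur there: P(S_4 ≤ t) = P(N ≥ 4) = 1 − P(N ≤ 3) ≈ 0.5265.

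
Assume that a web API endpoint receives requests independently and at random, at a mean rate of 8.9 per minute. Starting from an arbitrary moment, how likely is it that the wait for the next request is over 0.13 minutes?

0.3144

The wait for the next event is exponential with rate λ = 8.9 per minute.
P(T > 0.13) = e^(−λt) = e^(−8.9 × 0.13) = e^(−1.157) ≈ 0.3144.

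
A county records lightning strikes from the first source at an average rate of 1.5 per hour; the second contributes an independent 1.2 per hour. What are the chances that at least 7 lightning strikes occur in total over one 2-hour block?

Independent Poisson processes superpose: combined rate λ = 1.5 + 1.2 = 2.7 per hour.
Over the interval, μ = 2.7 × 2 = 5.4 (a 2-hour block = 2 hours).
P(N ≥ 7) = 1 − P(N ≤ 6) ≈ 0.2983.

0.2983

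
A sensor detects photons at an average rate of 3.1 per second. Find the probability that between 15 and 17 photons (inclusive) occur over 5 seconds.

Over the interval, μ = 3.1 × 5 = 15.5 (5 seconds).
P(15 ≤ N ≤ 17) = Σ_{j=15}^{17} e^(−15.5) · 15.5^j/j! ≈ 0.2898.

0.2898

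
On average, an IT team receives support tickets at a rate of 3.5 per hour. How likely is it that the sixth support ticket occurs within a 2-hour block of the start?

0.6993

Over the interval, μ = 3.5 × 2 = 7 (a 2-hour block = 2 hours).
The sixth arrival falls in the interval iff at least 6 events occur there: P(S_6 ≤ t) = P(N ≥ 6) = 1 − P(N ≤ 5) ≈ 0.6993.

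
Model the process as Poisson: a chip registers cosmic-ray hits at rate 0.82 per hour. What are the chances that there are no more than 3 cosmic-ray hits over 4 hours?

Over the interval, μ = 0.82 × 4 = 3.28 (4 hours).
P(N ≤ 3) = Σ_{j=0}^{3} e^(−μ) μ^j/j! ≈ 0.5848.

0.5848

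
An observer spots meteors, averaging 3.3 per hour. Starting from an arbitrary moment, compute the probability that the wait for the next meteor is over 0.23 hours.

The wait for the next event is exponential with rate λ = 3.3 per hour.
P(T > 0.23) = e^(−λt) = e^(−3.3 × 0.23) = e^(−0.759) ≈ 0.4681.

0.4681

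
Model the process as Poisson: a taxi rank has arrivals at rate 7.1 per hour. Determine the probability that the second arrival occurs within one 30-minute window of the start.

Over the interval, μ = 7.1 × 0.5 = 3.55 (a 30-minute window = 0.5 hours).
The second arrival falls in the interval iff at least 2 events occur there: P(S_2 ≤ t) = P(N ≥ 2) = 1 − P(N ≤ 1) ≈ 0.8693.

0.8693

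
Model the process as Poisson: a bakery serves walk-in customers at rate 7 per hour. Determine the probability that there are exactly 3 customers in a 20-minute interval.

Over the interval, μ = 7 × 1/3 ≈ 2.33333 (a 20-minute interval = 1/3 hours).
P(N = 3) = e^(−μ) μ^3/3! = e^(−2.33333) · 2.33333^3/6 ≈ 0.2053.

0.2053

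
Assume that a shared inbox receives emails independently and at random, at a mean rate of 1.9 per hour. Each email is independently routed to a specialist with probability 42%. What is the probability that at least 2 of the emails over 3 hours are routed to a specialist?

Thinning: the emails that are routed to a specialist themselves form a Poisson process with rate 0.42 × 1.9 = 0.798 per hour.
Over the interval, μ = 0.798 × 3 = 2.394 (3 hours).
P(N ≥ 2) = 1 − P(N ≤ 1) ≈ 0.6903.

0.6903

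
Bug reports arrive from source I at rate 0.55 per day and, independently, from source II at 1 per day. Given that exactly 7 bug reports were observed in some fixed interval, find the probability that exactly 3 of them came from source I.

0.2709

Given the total, each event is independently from source I with probability p = λ_I/(λ_I+λ_II) = 0.55/1.55 ≈ 0.3548.
So K ~ Binomial(7, 0.55/1.55): P(K = 3) = C(7,3) · (0.55/1.55)^3 · (1/1.55)^4 ≈ 0.2709.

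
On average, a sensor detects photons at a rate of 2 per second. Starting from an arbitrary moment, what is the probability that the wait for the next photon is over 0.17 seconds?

0.7118

The wait for the next event is exponential with rate λ = 2 per second.
P(T > 0.17) = e^(−λt) = e^(−2 × 0.17) = e^(−0.34) ≈ 0.7118.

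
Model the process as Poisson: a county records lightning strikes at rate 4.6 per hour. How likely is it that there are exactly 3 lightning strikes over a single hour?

With mean μ = 4.6 per hour,
P(N = 3) = e^(−μ) μ^3/3! = e^(−4.6) · 4.6^3/6 ≈ 0.1631.

0.1631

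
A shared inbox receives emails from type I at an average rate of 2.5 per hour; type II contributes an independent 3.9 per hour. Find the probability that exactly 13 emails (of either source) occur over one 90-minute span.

0.0640

Independent Poisson processes superpose: combined rate λ = 2.5 + 3.9 = 6.4 per hour.
Over the interval, μ = 6.4 × 1.5 = 9.6 (a 90-minute span = 1.5 hours).
P(N = 13) = e^(−9.6) · 9.6^13/13! ≈ 0.0640.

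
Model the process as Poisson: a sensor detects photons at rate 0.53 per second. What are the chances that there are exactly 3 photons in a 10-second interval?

Over the interval, μ = 0.53 × 10 = 5.3 (a 10-second interval = 10 seconds).
P(N = 3) = e^(−μ) μ^3/3! = e^(−5.3) · 5.3^3/6 ≈ 0.1239.

0.1239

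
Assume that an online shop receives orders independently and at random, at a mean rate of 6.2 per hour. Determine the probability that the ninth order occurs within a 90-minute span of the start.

Over the interval, μ = 6.2 × 1.5 = 9.3 (a 90-minute span = 1.5 hours).
The ninth arrival falls in the interval iff at least 9 events occur there: P(S_9 ≤ t) = P(N ≥ 9) = 1 − P(N ≤ 8) ≈ 0.5832.

0.5832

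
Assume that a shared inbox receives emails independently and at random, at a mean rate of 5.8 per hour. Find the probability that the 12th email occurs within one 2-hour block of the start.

Over the interval, μ = 5.8 × 2 = 11.6 (a 2-hour block = 2 hours).
The 12th arrival falls in the interval iff at least 12 events occur there: P(S_12 ≤ t) = P(N ≥ 12) = 1 − P(N ≤ 11) ≈ 0.4920.

0.4920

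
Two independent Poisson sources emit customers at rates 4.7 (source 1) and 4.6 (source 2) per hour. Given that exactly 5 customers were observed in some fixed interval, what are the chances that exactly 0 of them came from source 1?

0.0296

Given the total, each event is independently from source 1 with probability p = λ_1/(λ_1+λ_2) = 4.7/9.3 ≈ 0.5054.
So K ~ Binomial(5, 4.7/9.3): P(K = 0) = C(5,0) · (4.7/9.3)^0 · (4.6/9.3)^5 ≈ 0.0296.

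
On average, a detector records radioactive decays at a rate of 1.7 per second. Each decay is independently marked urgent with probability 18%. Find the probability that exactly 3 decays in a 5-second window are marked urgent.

Thinning: the decays that are marked urgent themselves form a Poisson process with rate 0.18 × 1.7 = 0.306 per second.
Over the interval, μ = 0.306 × 5 = 1.53 (a 5-second window = 5 seconds).
P(N = 3) = e^(−1.53) · 1.53^3/3! ≈ 0.1293.

0.1293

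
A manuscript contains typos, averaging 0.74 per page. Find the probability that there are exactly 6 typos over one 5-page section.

Over the interval, μ = 0.74 × 5 = 3.7 (a 5-page section = 5 pages).
P(N = 6) = e^(−μ) μ^6/6! = e^(−3.7) · 3.7^6/720 ≈ 0.0881.

0.0881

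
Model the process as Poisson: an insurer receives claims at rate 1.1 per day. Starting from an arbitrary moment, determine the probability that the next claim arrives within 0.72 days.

0.5471

Inter-arrival times are exponential with rate λ = 1.1 per day.
P(T ≤ 0.72) = 1 − e^(−λt) = 1 − e^(−1.1 × 0.72) = 1 − e^(−0.792) ≈ 0.5471.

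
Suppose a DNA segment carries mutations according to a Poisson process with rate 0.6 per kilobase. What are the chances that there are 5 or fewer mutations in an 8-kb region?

Over the interval, μ = 0.6 × 8 = 4.8 (an 8-kb region = 8 kilobases).
P(N ≤ 5) = Σ_{j=0}^{5} e^(−μ) μ^j/j! ≈ 0.6510.

0.6510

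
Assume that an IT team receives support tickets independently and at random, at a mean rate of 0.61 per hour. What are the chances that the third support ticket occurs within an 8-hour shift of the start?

0.8649

Over the interval, μ = 0.61 × 8 = 4.88 (an 8-hour shift = 8 hours).
The third arrival falls in the interval iff at least 3 events occur there: P(S_3 ≤ t) = P(N ≥ 3) = 1 − P(N ≤ 2) ≈ 0.8649.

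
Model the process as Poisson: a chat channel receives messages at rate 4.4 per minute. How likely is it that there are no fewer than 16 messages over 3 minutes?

Over the interval, μ = 4.4 × 3 = 13.2 (3 minutes).
P(N ≥ 16) = 1 − P(N ≤ 15) = 1 − Σ_{j=0}^{15} e^(−μ) μ^j/j! ≈ 0.2544.

0.2544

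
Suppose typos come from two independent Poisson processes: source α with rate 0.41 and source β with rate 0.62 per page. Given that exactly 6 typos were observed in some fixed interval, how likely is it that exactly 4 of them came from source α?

Given the total, each event is independently from source α with probability p = λ_α/(λ_α+λ_β) = 0.41/1.03 ≈ 0.3981.
So K ~ Binomial(6, 0.41/1.03): P(K = 4) = C(6,4) · (0.41/1.03)^4 · (0.62/1.03)^2 ≈ 0.1365.

0.1365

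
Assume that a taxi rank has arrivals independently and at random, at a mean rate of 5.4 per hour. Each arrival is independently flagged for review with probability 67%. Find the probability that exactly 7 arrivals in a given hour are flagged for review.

0.0432

Thinning: the arrivals that are flagged for review themselves form a Poisson process with rate 0.67 × 5.4 = 3.618 per hour.
So μ = 3.618.
P(N = 7) = e^(−3.618) · 3.618^7/7! ≈ 0.0432.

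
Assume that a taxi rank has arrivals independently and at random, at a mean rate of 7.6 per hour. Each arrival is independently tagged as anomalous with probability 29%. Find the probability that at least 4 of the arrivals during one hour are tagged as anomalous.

0.1814

Thinning: the arrivals that are tagged as anomalous themselves form a Poisson process with rate 0.29 × 7.6 = 2.204 per hour.
So μ = 2.204.
P(N ≥ 4) = 1 − P(N ≤ 3) ≈ 0.1814.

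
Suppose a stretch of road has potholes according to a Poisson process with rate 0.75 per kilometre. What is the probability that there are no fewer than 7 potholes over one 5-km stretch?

Over the interval, μ = 0.75 × 5 = 3.75 (a 5-km stretch = 5 kilometres).
P(N ≥ 7) = 1 − P(N ≤ 6) = 1 − Σ_{j=0}^{6} e^(−μ) μ^j/j! ≈ 0.0863.

0.0863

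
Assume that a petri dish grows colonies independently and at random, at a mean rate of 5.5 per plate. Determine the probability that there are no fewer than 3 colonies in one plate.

With mean μ = 5.5 per plate,
P(N ≥ 3) = 1 − P(N ≤ 2) = 1 − Σ_{j=0}^{2} e^(−μ) μ^j/j! ≈ 0.9116.

0.9116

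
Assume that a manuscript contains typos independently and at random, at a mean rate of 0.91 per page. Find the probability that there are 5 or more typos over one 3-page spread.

0.1416

Over the interval, μ = 0.91 × 3 = 2.73 (a 3-page spread = 3 pages).
P(N ≥ 5) = 1 − P(N ≤ 4) = 1 − Σ_{j=0}^{4} e^(−μ) μ^j/j! ≈ 0.1416.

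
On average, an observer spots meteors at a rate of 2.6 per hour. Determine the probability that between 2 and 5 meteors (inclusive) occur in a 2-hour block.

Over the interval, μ = 2.6 × 2 = 5.2 (a 2-hour block = 2 hours).
P(2 ≤ N ≤ 5) = Σ_{j=2}^{5} e^(−5.2) · 5.2^j/j! ≈ 0.5467.

0.5467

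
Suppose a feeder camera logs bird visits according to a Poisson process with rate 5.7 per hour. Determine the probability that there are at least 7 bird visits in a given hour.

With mean μ = 5.7 per hour,
P(N ≥ 7) = 1 − P(N ≤ 6) = 1 − Σ_{j=0}^{6} e^(−μ) μ^j/j! ≈ 0.3456.

0.3456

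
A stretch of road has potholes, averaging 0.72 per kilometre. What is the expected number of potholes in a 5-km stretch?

3.6

E[N] = λt = 0.72 × 5 = 3.6 (a 5-km stretch = 5 kilometres).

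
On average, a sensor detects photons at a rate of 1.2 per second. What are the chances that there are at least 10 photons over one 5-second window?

0.0839

Over the interval, μ = 1.2 × 5 = 6 (a 5-second window = 5 seconds).
P(N ≥ 10) = 1 − P(N ≤ 9) = 1 − Σ_{j=0}^{9} e^(−μ) μ^j/j! ≈ 0.0839.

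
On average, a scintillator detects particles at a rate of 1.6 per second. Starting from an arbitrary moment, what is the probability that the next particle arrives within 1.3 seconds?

0.8751

Inter-arrival times are exponential with rate λ = 1.6 per second.
P(T ≤ 1.3) = 1 − e^(−λt) = 1 − e^(−1.6 × 1.3) = 1 − e^(−2.08) ≈ 0.8751.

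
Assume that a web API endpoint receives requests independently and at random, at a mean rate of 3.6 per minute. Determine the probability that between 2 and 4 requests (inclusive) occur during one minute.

0.5807

With mean μ = 3.6 per minute,
P(2 ≤ N ≤ 4) = Σ_{j=2}^{4} e^(−3.6) · 3.6^j/j! ≈ 0.5807.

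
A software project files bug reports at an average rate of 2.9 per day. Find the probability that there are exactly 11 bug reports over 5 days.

0.0753

Over the interval, μ = 2.9 × 5 = 14.5 (5 days).
P(N = 11) = e^(−μ) μ^11/11! = e^(−14.5) · 14.5^11/39916800 ≈ 0.0753.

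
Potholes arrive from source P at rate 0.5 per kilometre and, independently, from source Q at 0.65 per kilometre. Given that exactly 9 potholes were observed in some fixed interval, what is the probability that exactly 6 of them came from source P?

Given the total, each event is independently from source P with probability p = λ_P/(λ_P+λ_Q) = 0.5/1.15 ≈ 0.4348.
So K ~ Binomial(9, 0.5/1.15): P(K = 6) = C(9,6) · (0.5/1.15)^6 · (0.65/1.15)^3 ≈ 0.1025.

0.1025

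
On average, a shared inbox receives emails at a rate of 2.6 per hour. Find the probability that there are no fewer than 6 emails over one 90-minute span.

0.1994

Over the interval, μ = 2.6 × 1.5 = 3.9 (a 90-minute span = 1.5 hours).
P(N ≥ 6) = 1 − P(N ≤ 5) = 1 − Σ_{j=0}^{5} e^(−μ) μ^j/j! ≈ 0.1994.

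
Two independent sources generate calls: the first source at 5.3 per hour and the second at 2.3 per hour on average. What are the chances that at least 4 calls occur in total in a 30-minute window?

0.5265

Independent Poisson processes superpose: combined rate λ = 5.3 + 2.3 = 7.6 per hour.
Over the interval, μ = 7.6 × 0.5 = 3.8 (a 30-minute window = 0.5 hours).
P(N ≥ 4) = 1 − P(N ≤ 3) ≈ 0.5265.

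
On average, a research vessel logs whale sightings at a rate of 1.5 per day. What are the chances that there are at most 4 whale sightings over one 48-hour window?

Over the interval, μ = 1.5 × 2 = 3 (a 48-hour window = 2 days).
P(N ≤ 4) = Σ_{j=0}^{4} e^(−μ) μ^j/j! ≈ 0.8153.

0.8153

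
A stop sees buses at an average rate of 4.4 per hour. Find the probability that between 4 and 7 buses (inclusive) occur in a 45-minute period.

0.3999

Over the interval, μ = 4.4 × 0.75 = 3.3 (a 45-minute period = 0.75 hours).
P(4 ≤ N ≤ 7) = Σ_{j=4}^{7} e^(−3.3) · 3.3^j/j! ≈ 0.3999.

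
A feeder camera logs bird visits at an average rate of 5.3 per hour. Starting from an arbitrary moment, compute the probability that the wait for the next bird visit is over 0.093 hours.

The wait for the next event is exponential with rate λ = 5.3 per hour.
P(T > 0.093) = e^(−λt) = e^(−5.3 × 0.093) = e^(−0.4929) ≈ 0.6109.

0.6109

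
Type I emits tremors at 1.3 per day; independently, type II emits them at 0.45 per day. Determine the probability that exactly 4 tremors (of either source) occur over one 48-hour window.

0.1888

Independent Poisson processes superpose: combined rate λ = 1.3 + 0.45 = 1.75 per day.
Over the interval, μ = 1.75 × 2 = 3.5 (a 48-hour window = 2 days).
P(N = 4) = e^(−3.5) · 3.5^4/4! ≈ 0.1888.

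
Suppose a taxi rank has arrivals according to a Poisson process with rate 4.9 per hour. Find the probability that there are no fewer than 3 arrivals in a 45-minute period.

Over the interval, μ = 4.9 × 0.75 = 3.675 (a 45-minute period = 0.75 hours).
P(N ≥ 3) = 1 − P(N ≤ 2) = 1 − Σ_{j=0}^{2} e^(−μ) μ^j/j! ≈ 0.7103.

0.7103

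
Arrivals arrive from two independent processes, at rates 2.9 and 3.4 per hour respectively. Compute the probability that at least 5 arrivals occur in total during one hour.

Independent Poisson processes superpose: combined rate λ = 2.9 + 3.4 = 6.3 per hour.
So μ = 6.3.
P(N ≥ 5) = 1 − P(N ≤ 4) ≈ 0.7531.

0.7531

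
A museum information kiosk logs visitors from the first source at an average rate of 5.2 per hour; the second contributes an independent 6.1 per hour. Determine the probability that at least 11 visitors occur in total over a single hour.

Independent Poisson processes superpose: combined rate λ = 5.2 + 6.1 = 11.3 per hour.
So μ = 11.3.
P(N ≥ 11) = 1 − P(N ≤ 10) ≈ 0.5754.

0.5754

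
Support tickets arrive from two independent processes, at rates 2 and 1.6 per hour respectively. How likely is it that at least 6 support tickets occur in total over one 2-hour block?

Independent Poisson processes superpose: combined rate λ = 2 + 1.6 = 3.6 per hour.
Over the interval, μ = 3.6 × 2 = 7.2 (a 2-hour block = 2 hours).
P(N ≥ 6) = 1 − P(N ≤ 5) ≈ 0.7241.

0.7241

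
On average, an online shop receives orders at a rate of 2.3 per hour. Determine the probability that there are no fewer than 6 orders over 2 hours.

0.3142

Over the interval, μ = 2.3 × 2 = 4.6 (2 hours).
P(N ≥ 6) = 1 − P(N ≤ 5) = 1 − Σ_{j=0}^{5} e^(−μ) μ^j/j! ≈ 0.3142.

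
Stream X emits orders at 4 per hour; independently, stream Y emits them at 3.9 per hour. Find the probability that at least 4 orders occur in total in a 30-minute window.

Independent Poisson processes superpose: combined rate λ = 4 + 3.9 = 7.9 per hour.
Over the interval, μ = 7.9 × 0.5 = 3.95 (a 30-minute window = 0.5 hours).
P(N ≥ 4) = 1 − P(N ≤ 3) ≈ 0.5567.

0.5567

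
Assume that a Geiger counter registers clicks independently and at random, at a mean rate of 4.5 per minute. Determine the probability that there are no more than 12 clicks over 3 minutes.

0.4093

Over the interval, μ = 4.5 × 3 = 13.5 (3 minutes).
P(N ≤ 12) = Σ_{j=0}^{12} e^(−μ) μ^j/j! ≈ 0.4093.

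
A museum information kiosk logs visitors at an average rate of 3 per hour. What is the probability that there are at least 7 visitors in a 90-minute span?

0.1689

Over the interval, μ = 3 × 1.5 = 4.5 (a 90-minute span = 1.5 hours).
P(N ≥ 7) = 1 − P(N ≤ 6) = 1 − Σ_{j=0}^{6} e^(−μ) μ^j/j! ≈ 0.1689.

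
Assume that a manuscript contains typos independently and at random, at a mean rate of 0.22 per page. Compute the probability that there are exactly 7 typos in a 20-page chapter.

0.0778

Over the interval, μ = 0.22 × 20 = 4.4 (a 20-page chapter = 20 pages).
P(N = 7) = e^(−μ) μ^7/7! = e^(−4.4) · 4.4^7/5040 ≈ 0.0778.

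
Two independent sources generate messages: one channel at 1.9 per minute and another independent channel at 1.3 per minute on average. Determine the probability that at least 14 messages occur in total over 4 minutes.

Independent Poisson processes superpose: combined rate λ = 1.9 + 1.3 = 3.2 per minute.
Over the interval, μ = 3.2 × 4 = 12.8 (4 minutes).
P(N ≥ 14) = 1 − P(N ≤ 13) ≈ 0.4050.

0.4050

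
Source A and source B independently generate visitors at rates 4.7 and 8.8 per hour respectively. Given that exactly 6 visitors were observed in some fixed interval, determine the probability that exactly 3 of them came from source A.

Given the total, each event is independently from source A with probability p = λ_A/(λ_A+λ_B) = 4.7/13.5 ≈ 0.3481.
So K ~ Binomial(6, 4.7/13.5): P(K = 3) = C(6,3) · (4.7/13.5)^3 · (8.8/13.5)^3 ≈ 0.2338.

0.2338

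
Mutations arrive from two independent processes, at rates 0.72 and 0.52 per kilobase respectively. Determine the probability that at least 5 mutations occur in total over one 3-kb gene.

0.3166

Independent Poisson processes superpose: combined rate λ = 0.72 + 0.52 = 1.24 per kilobase.
Over the interval, μ = 1.24 × 3 = 3.72 (a 3-kb gene = 3 kilobases).
P(N ≥ 5) = 1 − P(N ≤ 4) ≈ 0.3166.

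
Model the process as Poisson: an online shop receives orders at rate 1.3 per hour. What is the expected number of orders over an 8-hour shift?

E[N] = λt = 1.3 × 8 = 10.4 (an 8-hour shift = 8 hours).

10.4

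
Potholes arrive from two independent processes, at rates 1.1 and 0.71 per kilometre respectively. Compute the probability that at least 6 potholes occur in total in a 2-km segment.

0.1586

Independent Poisson processes superpose: combined rate λ = 1.1 + 0.71 = 1.81 per kilometre.
Over the interval, μ = 1.81 × 2 = 3.62 (a 2-km segment = 2 kilometres).
P(N ≥ 6) = 1 − P(N ≤ 5) ≈ 0.1586.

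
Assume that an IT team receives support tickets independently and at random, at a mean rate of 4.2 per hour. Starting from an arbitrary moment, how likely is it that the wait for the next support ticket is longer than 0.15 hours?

The wait for the next event is exponential with rate λ = 4.2 per hour.
P(T > 0.15) = e^(−λt) = e^(−4.2 × 0.15) = e^(−0.63) ≈ 0.5326.

0.5326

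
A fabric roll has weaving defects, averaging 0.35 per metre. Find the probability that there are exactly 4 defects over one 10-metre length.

0.1888

Over the interval, μ = 0.35 × 10 = 3.5 (a 10-metre length = 10 metres).
P(N = 4) = e^(−μ) μ^4/4! = e^(−3.5) · 3.5^4/24 ≈ 0.1888.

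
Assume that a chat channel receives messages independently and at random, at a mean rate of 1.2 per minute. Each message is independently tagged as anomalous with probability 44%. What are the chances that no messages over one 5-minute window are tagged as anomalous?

Thinning: the messages that are tagged as anomalous themselves form a Poisson process with rate 0.44 × 1.2 = 0.528 per minute.
Over the interval, μ = 0.528 × 5 = 2.64 (a 5-minute window = 5 minutes).
P(N = 0) = e^(−2.64) · 2.64^0/0! ≈ 0.0714.

0.0714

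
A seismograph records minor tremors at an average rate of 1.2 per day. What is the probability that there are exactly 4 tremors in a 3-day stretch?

Over the interval, μ = 1.2 × 3 = 3.6 (a 3-day stretch = 3 days).
P(N = 4) = e^(−μ) μ^4/4! = e^(−3.6) · 3.6^4/24 ≈ 0.1912.

0.1912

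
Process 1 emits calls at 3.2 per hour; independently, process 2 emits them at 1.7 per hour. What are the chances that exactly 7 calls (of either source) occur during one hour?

0.1002

Independent Poisson processes superpose: combined rate λ = 3.2 + 1.7 = 4.9 per hour.
So μ = 4.9.
P(N = 7) = e^(−4.9) · 4.9^7/7! ≈ 0.1002.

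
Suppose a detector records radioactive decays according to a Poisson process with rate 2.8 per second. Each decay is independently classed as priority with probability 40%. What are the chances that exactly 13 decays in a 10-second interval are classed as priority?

0.0958

Thinning: the decays that are classed as priority themselves form a Poisson process with rate 0.4 × 2.8 = 1.12 per second.
Over the interval, μ = 1.12 × 10 = 11.2 (a 10-second interval = 10 seconds).
P(N = 13) = e^(−11.2) · 11.2^13/13! ≈ 0.0958.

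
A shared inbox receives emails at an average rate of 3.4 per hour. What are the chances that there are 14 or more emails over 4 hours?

Over the interval, μ = 3.4 × 4 = 13.6 (4 hours).
P(N ≥ 14) = 1 − P(N ≤ 13) = 1 − Σ_{j=0}^{13} e^(−μ) μ^j/j! ≈ 0.4926.

0.4926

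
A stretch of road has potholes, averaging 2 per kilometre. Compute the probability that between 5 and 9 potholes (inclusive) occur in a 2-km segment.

Over the interval, μ = 2 × 2 = 4 (a 2-km segment = 2 kilometres).
P(5 ≤ N ≤ 9) = Σ_{j=5}^{9} e^(−4) · 4^j/j! ≈ 0.3630.

0.3630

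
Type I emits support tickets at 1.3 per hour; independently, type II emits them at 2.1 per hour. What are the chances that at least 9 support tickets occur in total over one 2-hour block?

0.2452

Independent Poisson processes superpose: combined rate λ = 1.3 + 2.1 = 3.4 per hour.
Over the interval, μ = 3.4 × 2 = 6.8 (a 2-hour block = 2 hours).
P(N ≥ 9) = 1 − P(N ≤ 8) ≈ 0.2452.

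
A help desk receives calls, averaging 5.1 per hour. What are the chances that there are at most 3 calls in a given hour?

With mean μ = 5.1 per hour,
P(N ≤ 3) = Σ_{j=0}^{3} e^(−μ) μ^j/j! ≈ 0.2513.

0.2513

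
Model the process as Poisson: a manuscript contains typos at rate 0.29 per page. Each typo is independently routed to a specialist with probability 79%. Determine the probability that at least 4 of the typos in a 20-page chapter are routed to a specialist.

Thinning: the typos that are routed to a specialist themselves form a Poisson process with rate 0.79 × 0.29 = 0.2291 per page.
Over the interval, μ = 0.2291 × 20 = 4.582 (a 20-page chapter = 20 pages).
P(N ≥ 4) = 1 − P(N ≤ 3) ≈ 0.6713.

0.6713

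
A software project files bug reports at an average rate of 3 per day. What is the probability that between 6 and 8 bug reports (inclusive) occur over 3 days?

Over the interval, μ = 3 × 3 = 9 (3 days).
P(6 ≤ N ≤ 8) = Σ_{j=6}^{8} e^(−9) · 9^j/j! ≈ 0.3400.

0.3400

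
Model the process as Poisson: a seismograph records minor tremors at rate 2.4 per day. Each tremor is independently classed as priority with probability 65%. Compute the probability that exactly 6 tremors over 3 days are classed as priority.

0.1354

Thinning: the tremors that are classed as priority themselves form a Poisson process with rate 0.65 × 2.4 = 1.56 per day.
Over the interval, μ = 1.56 × 3 = 4.68 (3 days).
P(N = 6) = e^(−4.68) · 4.68^6/6! ≈ 0.1354.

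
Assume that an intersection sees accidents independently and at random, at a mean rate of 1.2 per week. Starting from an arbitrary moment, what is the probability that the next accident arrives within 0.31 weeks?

0.3106

Inter-arrival times are exponential with rate λ = 1.2 per week.
P(T ≤ 0.31) = 1 − e^(−λt) = 1 − e^(−1.2 × 0.31) = 1 − e^(−0.372) ≈ 0.3106.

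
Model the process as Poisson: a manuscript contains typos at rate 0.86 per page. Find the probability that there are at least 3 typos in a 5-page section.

0.8026

Over the interval, μ = 0.86 × 5 = 4.3 (a 5-page section = 5 pages).
P(N ≥ 3) = 1 − P(N ≤ 2) = 1 − Σ_{j=0}^{2} e^(−μ) μ^j/j! ≈ 0.8026.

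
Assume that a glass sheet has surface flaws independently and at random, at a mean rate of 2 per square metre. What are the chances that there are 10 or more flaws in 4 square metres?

0.2834

Over the interval, μ = 2 × 4 = 8 (4 square metres).
P(N ≥ 10) = 1 − P(N ≤ 9) = 1 − Σ_{j=0}^{9} e^(−μ) μ^j/j! ≈ 0.2834.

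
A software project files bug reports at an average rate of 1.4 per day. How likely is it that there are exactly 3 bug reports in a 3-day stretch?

0.1852

Over the interval, μ = 1.4 × 3 = 4.2 (a 3-day stretch = 3 days).
P(N = 3) = e^(−μ) μ^3/3! = e^(−4.2) · 4.2^3/6 ≈ 0.1852.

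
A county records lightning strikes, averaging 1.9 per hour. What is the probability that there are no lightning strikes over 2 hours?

0.0224

Over the interval, μ = 1.9 × 2 = 3.8 (2 hours).
P(N = 0) = e^(−μ) μ^0/0! = e^(−3.8) · 3.8^0/1 ≈ 0.0224.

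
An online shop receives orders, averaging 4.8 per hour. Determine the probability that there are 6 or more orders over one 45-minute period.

Over the interval, μ = 4.8 × 0.75 = 3.6 (a 45-minute period = 0.75 hours).
P(N ≥ 6) = 1 − P(N ≤ 5) = 1 − Σ_{j=0}^{5} e^(−μ) μ^j/j! ≈ 0.1559.

0.1559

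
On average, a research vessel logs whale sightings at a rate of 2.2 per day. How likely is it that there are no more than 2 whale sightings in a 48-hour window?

Over the interval, μ = 2.2 × 2 = 4.4 (a 48-hour window = 2 days).
P(N ≤ 2) = Σ_{j=0}^{2} e^(−μ) μ^j/j! ≈ 0.1851.

0.1851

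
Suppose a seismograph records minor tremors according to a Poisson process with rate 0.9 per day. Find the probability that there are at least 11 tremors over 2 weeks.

Over the interval, μ = 0.9 × 14 = 12.6 (2 weeks = 14 days).
P(N ≥ 11) = 1 − P(N ≤ 10) = 1 − Σ_{j=0}^{10} e^(−μ) μ^j/j! ≈ 0.7124.

0.7124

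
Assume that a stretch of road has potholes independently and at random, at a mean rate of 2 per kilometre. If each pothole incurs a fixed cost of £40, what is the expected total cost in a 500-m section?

E[N] = 2 × 0.5 = 1 (a 500-m section = 0.5 kilometres); E[cost] = 1 × £40 = £40.

£40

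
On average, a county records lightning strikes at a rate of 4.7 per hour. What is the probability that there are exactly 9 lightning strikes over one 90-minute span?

0.1028

Over the interval, μ = 4.7 × 1.5 = 7.05 (a 90-minute span = 1.5 hours).
P(N = 9) = e^(−μ) μ^9/9! = e^(−7.05) · 7.05^9/362880 ≈ 0.1028.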